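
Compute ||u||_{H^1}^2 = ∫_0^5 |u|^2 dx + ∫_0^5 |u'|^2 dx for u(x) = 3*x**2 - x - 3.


||u||_{H^1}^2 = 32725/6

The H^1 norm (squared) on an interval (0, L) is
  ||u||_{H^1}^2 = ∫_0^L u(x)^2 dx + ∫_0^L u'(x)^2 dx.
Compute u'(x) = 6*x - 1.
Then u(x)^2 = 9*x**4 - 6*x**3 - 17*x**2 + 6*x + 9 and u'(x)^2 = 36*x**2 - 12*x + 1.
Integrate each monomial from 0 to 5 using ∫_0^5 c·x^n dx = c·5^(n+1)/(n+1):
  ∫_0^5 u(x)^2 dx = ∫_0^5 (9*x^4 - 6*x^3 - 17*x^2 + 6*x + 9) dx. Term by term:
    ∫_0^5 9*x^4 dx = 5625;  ∫_0^5 -6*x^3 dx = -1875/2;  ∫_0^5 -17*x^2 dx = -2125/3;
    ∫_0^5 6*x dx = 75;  ∫_0^5 9 dx = 45.
  Sum: 5625 − 1875/2 − 2125/3 + 75 + 45 = 24595/6.
  ∫_0^5 u'(x)^2 dx = ∫_0^5 (36*x^2 - 12*x + 1) dx. Term by term:
    ∫_0^5 36*x^2 dx = 1500;  ∫_0^5 -12*x dx = -150;  ∫_0^5 1 dx = 5.
  Sum: 1500 − 150 + 5 = 1355.
Adding: ||u||_{H^1}^2 = 24595/6 + 1355 = 32725/6.


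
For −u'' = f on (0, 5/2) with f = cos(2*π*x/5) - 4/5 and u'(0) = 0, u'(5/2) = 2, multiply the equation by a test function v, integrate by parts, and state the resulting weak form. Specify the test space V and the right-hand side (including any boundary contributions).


V = H^1(0, 5/2) (v unrestricted at boundary; u is determined up to an additive constant); weak form: ∫_0^5/2 u'v' dx = ∫_0^5/2 (cos(2*π*x/5) - 4/5) v dx + 2·v(5/2) for all v ∈ V.

Multiply both sides by a test function v and integrate from 0 to 5/2:
  ∫_0^5/2 −u''(x) v(x) dx = ∫_0^5/2 f(x) v(x) dx.
Integrate the LHS by parts once:
  ∫_0^5/2 −u'' v dx = −[u'(x) v(x)]_0^5/2 + ∫_0^5/2 u'(x) v'(x) dx.
Thus ∫_0^5/2 u'(x) v'(x) dx = ∫_0^5/2 f(x) v(x) dx + [u'(x) v(x)]_0^5/2.
Choose V so that boundary terms are either known or forced to vanish.
u has inhomogeneous Neumann u'(0) = 0, u'(5/2) = 2. [u' v]_0^5/2 = (2)·v(5/2) − (0)·v(0) = 2·v(5/2). Take V = H^1(0, 5/2); boundary term becomes part of RHS.
Weak formulation: find u (satisfying any essential BC) such that ∫_0^5/2 u'(x) v'(x) dx = ∫_0^5/2 f v dx + 2·v(5/2) for all v ∈ V (Neumann data are natural BCs: they enter the RHS as boundary terms).
Substituting f(x) = cos(2*π*x/5) - 4/5, the right-hand side is ∫_0^5/2 (cos(2*π*x/5) - 4/5) v dx + 2·v(5/2).
Compatibility check (pure Neumann): taking v ≡ 1 ∈ V gives 0 = ∫_0^5/2 f dx + (2) − (0), i.e. ∫_0^5/2 f dx must equal u'(0) − u'(5/2) = -2. Indeed ∫_0^5/2 (cos(2*π*x/5) - 4/5) dx = -2, so the data are compatible. The solution is then unique only up to an additive constant (fix it e.g. by requiring ∫_0^5/2 u dx = 0).


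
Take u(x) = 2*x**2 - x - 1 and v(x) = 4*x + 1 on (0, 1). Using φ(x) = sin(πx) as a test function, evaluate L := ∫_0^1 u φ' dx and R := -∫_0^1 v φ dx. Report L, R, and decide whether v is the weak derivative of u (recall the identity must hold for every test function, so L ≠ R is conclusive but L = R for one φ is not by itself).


LHS = -2/π, RHS = -6/π. No, v is not the weak derivative of u.

u(x) = 2*x**2 - x - 1, classical derivative u'(x) = 4*x - 1.
φ(x) = sin(πx), so φ'(x) = π*cos(π*x).
Note φ(0) = φ(1) = 0, so the boundary term u·φ vanishes.
LHS = ∫_0^1 u(x) φ'(x) dx = ∫_0^1 (2*π*x^2*cos(π*x) - π*x*cos(π*x) - π*cos(π*x)) dx. Term by term:
  ∫_0^1 -π*cos(π*x) dx = 0;  ∫_0^1 -π*x*cos(π*x) dx = 2/π;  ∫_0^1 2*π*x^2*cos(π*x) dx = -4/π.
Sum: 0 + 2/π − 4/π = -2/π.
So LHS = -2/π.
∫_0^1 v(x) φ(x) dx = ∫_0^1 (4*x*sin(π*x) + sin(π*x)) dx. Term by term:
  ∫_0^1 4*x*sin(π*x) dx = 4/π;  ∫_0^1 sin(π*x) dx = 2/π.
Sum: 4/π + 2/π = 6/π.
So RHS = -∫_0^1 v(x) φ(x) dx = -6/π.
LHS − RHS = 4/π ≠ 0, so the identity fails.
(For a valid weak derivative the identity must hold for EVERY test function, in particular this one. The failure shows v is NOT the weak derivative of u.)
Correct weak derivative would be u'(x) = 4*x - 1.


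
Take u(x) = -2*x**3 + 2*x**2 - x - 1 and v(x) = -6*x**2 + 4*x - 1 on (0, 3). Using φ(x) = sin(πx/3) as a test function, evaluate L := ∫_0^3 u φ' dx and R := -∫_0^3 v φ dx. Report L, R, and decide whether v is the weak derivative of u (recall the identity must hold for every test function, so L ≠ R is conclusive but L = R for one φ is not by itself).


LHS = -648/π^3 + 132/π, RHS = -648/π^3 + 132/π. Yes, v = u' weakly.

u(x) = -2*x**3 + 2*x**2 - x - 1, classical derivative u'(x) = -6*x**2 + 4*x - 1.
φ(x) = sin(πx/3), so φ'(x) = π*cos(π*x/3)/3.
Note φ(0) = φ(3) = 0, so the boundary term u·φ vanishes.
LHS = ∫_0^3 u(x) φ'(x) dx = ∫_0^3 (-2*π*x^3*cos(π*x/3)/3 + 2*π*x^2*cos(π*x/3)/3 - π*x*cos(π*x/3)/3 - π*cos(π*x/3)/3) dx. Term by term:
  ∫_0^3 -π*cos(π*x/3)/3 dx = 0;  ∫_0^3 -2*π*x^3*cos(π*x/3)/3 dx = -648/π^3 + 162/π;  ∫_0^3 -π*x*cos(π*x/3)/3 dx = 6/π;
  ∫_0^3 2*π*x^2*cos(π*x/3)/3 dx = -36/π.
Sum: 0 + -648/π^3 + 162/π + 6/π − 36/π = -648/π^3 + 132/π.
So LHS = -648/π^3 + 132/π.
∫_0^3 v(x) φ(x) dx = ∫_0^3 (-6*x^2*sin(π*x/3) + 4*x*sin(π*x/3) - sin(π*x/3)) dx. Term by term:
  ∫_0^3 -sin(π*x/3) dx = -6/π;  ∫_0^3 -6*x^2*sin(π*x/3) dx = -162/π + 648/π^3;  ∫_0^3 4*x*sin(π*x/3) dx = 36/π.
Sum: -6/π + -162/π + 648/π^3 + 36/π = -132/π + 648/π^3.
So RHS = -∫_0^3 v(x) φ(x) dx = -648/π^3 + 132/π.
LHS = RHS, so the identity holds for this test φ.
Moreover u is smooth here and v(x) = u'(x) = -6*x**2 + 4*x - 1 pointwise, so the identity holds for every test function. Hence v is the weak derivative of u.


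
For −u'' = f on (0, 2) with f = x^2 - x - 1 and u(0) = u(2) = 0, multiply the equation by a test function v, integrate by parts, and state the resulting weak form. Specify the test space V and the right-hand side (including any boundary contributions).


V = H^1_0(0, 2) (so v(0) = v(2) = 0); weak form: ∫_0^2 u'v' dx = ∫_0^2 (x^2 - x - 1) v dx for all v ∈ V.

Multiply both sides by a test function v and integrate from 0 to 2:
  ∫_0^2 −u''(x) v(x) dx = ∫_0^2 f(x) v(x) dx.
Integrate the LHS by parts once:
  ∫_0^2 −u'' v dx = −[u'(x) v(x)]_0^2 + ∫_0^2 u'(x) v'(x) dx.
Thus ∫_0^2 u'(x) v'(x) dx = ∫_0^2 f(x) v(x) dx + [u'(x) v(x)]_0^2.
Choose V so that boundary terms are either known or forced to vanish.
u is Dirichlet: u(0) = u(2) = 0. Let V = H^1_0(0, 2); then v(0) = v(2) = 0, and [u' v]_0^2 = 0.
Weak formulation: find u (satisfying any essential BC) such that ∫_0^2 u'(x) v'(x) dx = ∫_0^2 f v dx for all v ∈ V.
Substituting f(x) = x^2 - x - 1, the right-hand side is ∫_0^2 (x^2 - x - 1) v dx.


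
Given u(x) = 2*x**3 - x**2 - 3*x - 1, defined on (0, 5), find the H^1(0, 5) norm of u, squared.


||u||_{H^1}^2 = 1924175/42

The H^1 norm (squared) on an interval (0, L) is
  ||u||_{H^1}^2 = ∫_0^L u(x)^2 dx + ∫_0^L u'(x)^2 dx.
Compute u'(x) = 6*x**2 - 2*x - 3.
Then u(x)^2 = 4*x**6 - 4*x**5 - 11*x**4 + 2*x**3 + 11*x**2 + 6*x + 1 and u'(x)^2 = 36*x**4 - 24*x**3 - 32*x**2 + 12*x + 9.
Integrate each monomial from 0 to 5 using ∫_0^5 c·x^n dx = c·5^(n+1)/(n+1):
  ∫_0^5 u(x)^2 dx = ∫_0^5 (4*x^6 - 4*x^5 - 11*x^4 + 2*x^3 + 11*x^2 + 6*x + 1) dx. Term by term:
    ∫_0^5 4*x^6 dx = 312500/7;  ∫_0^5 -4*x^5 dx = -31250/3;  ∫_0^5 -11*x^4 dx = -6875;
    ∫_0^5 2*x^3 dx = 625/2;  ∫_0^5 11*x^2 dx = 1375/3;  ∫_0^5 6*x dx = 75;
    ∫_0^5 1 dx = 5.
  Sum: 312500/7 − 31250/3 − 6875 + 625/2 + 1375/3 + 75 + 5 = 1184485/42.
  ∫_0^5 u'(x)^2 dx = ∫_0^5 (36*x^4 - 24*x^3 - 32*x^2 + 12*x + 9) dx. Term by term:
    ∫_0^5 36*x^4 dx = 22500;  ∫_0^5 -24*x^3 dx = -3750;  ∫_0^5 -32*x^2 dx = -4000/3;
    ∫_0^5 12*x dx = 150;  ∫_0^5 9 dx = 45.
  Sum: 22500 − 3750 − 4000/3 + 150 + 45 = 52835/3.
Adding: ||u||_{H^1}^2 = 1184485/42 + 52835/3 = 1924175/42.


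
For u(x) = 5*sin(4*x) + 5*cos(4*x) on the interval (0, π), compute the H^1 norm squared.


||u||_{H^1(0,π)}^2 = 425*π

u'(x) = -20*sin(4*x) + 20*cos(4*x).
Expand u² and (u')² and integrate term by term on (0, π), using: for integers n ≥ 1, ∫_0^π sin²(nx) dx = ∫_0^π cos²(nx) dx = π/2; for n ≠ n', ∫_0^π sin(nx)sin(n'x) dx = ∫_0^π cos(nx)cos(n'x) dx = 0; and by product-to-sum, ∫_0^π sin(nx)cos(n'x) dx = ½∫_0^π [sin((n+n')x) + sin((n−n')x)] dx, which is 0 when n+n' is even and 2n/(n²−n'²) when n+n' is odd (it need not vanish on (0, π)).
  u² squared terms: (5)²·∫cos(4x)² dx = 25·π/2 = 25*π/2;  (5)²·∫sin(4x)² dx = 25·π/2 = 25*π/2.
  u² cross terms: 2·(5)·(5)·∫cos(4x)·sin(4x) dx = 50·(0) = 0.
  So ∫_0^π u² dx = 25*π/2 + 25*π/2 + 0 = 25*π.
  (u')² squared terms: (-20)²·∫sin(4x)² dx = 400·π/2 = 200*π;  (20)²·∫cos(4x)² dx = 400·π/2 = 200*π.
  (u')² cross terms: 2·(-20)·(20)·∫sin(4x)·cos(4x) dx = -800·(0) = 0.
  So ∫_0^π (u')² dx = 200*π + 200*π + 0 = 400*π.
||u||_{H^1}^2 = (25*π) + (400*π) = 425*π.


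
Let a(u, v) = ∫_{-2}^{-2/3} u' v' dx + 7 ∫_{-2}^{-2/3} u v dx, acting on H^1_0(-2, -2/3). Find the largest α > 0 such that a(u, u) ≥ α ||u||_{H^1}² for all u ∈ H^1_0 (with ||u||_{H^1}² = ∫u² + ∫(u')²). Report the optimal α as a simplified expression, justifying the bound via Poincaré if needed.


α = 1

Coercivity of a(·,·) on H^1_0(-2, -2/3) means a(u, u) ≥ α ||u||_{H^1}² for every u ∈ H^1_0.
The interval has length L = 4/3, and Poincaré/coercivity depend only on L. Here a(u, u) = ∫(u')² + (7)·∫u².
Here c = 7 ≥ 1, so a(u,u) = ∫(u')² + c∫u² ≥ ∫(u')² + ∫u² = ||u||_{H^1}², i.e. α = 1 works. No larger α is possible: a(u,u) ≥ α||u||_{H^1}² means (1−α)∫(u')² ≥ (α−c)∫u², and for the modes u_n = sin(nπ(x−x₀)/L) (x₀ the left endpoint) one has ∫u_n²/∫(u_n')² = (L/(nπ))² → 0, so a(u_n,u_n)/||u_n||_{H^1}² → 1. Hence the optimal constant is α = 1.
Therefore α = 1.


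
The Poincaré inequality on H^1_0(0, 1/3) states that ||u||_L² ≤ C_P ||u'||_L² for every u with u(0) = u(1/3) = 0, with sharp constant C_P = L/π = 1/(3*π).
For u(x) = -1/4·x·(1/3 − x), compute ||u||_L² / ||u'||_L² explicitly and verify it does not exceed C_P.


||u||_L² / ||u'||_L² = sqrt(10)/30 < C_P = 1/(3*π).

u(x) = -1/4·x·(1/3 − x), so u'(x) = x/2 - 1/12.
u(x) = -1/4·x·(1/3 − x) vanishes at x = 0 and x = 1/3, so u ∈ H^1_0(0, 1/3). Differentiate via the product rule and integrate the resulting polynomials term by term.
  ∫_0^1/3 u² dx = ∫_0^1/3 (x^4/16 - x^3/24 + x^2/144) dx. Term by term:
    ∫_0^1/3 x^4/16 dx = 1/19440;  ∫_0^1/3 -x^3/24 dx = -1/7776;  ∫_0^1/3 x^2/144 dx = 1/11664.
  Sum: 1/19440 − 1/7776 + 1/11664 = 1/116640.
  ∫_0^1/3 (u')² dx = ∫_0^1/3 (x^2/4 - x/12 + 1/144) dx. Term by term:
    ∫_0^1/3 x^2/4 dx = 1/324;  ∫_0^1/3 -x/12 dx = -1/216;  ∫_0^1/3 1/144 dx = 1/432.
  Sum: 1/324 − 1/216 + 1/432 = 1/1296.
∫_0^1/3 u² dx = 1/116640, so ||u||_L² = sqrt(10)/1080.
∫_0^1/3 (u')² dx = 1/1296, so ||u'||_L² = 1/36.
Ratio ||u||_L² / ||u'||_L² = sqrt(10)/30.
Sharp Poincaré constant on H^1_0(0, 1/3) is C_P = L/π = 1/(3*π), achieved by sin(3*π·x).
A polynomial bump cannot attain the sharp Poincaré constant (only the first sine eigenfunction does), so the ratio is strictly less than C_P, consistent with ||u||_L² ≤ C_P ||u'||_L².


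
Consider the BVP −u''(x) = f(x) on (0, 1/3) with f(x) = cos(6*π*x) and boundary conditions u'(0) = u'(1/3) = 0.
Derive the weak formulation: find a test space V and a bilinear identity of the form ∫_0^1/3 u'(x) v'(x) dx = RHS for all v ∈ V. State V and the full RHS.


V = H^1(0, 1/3) (no boundary constraint on v; u is determined up to an additive constant); weak form: ∫_0^1/3 u'v' dx = ∫_0^1/3 (cos(6*π*x)) v dx for all v ∈ V.

Multiply both sides by a test function v and integrate from 0 to 1/3:
  ∫_0^1/3 −u''(x) v(x) dx = ∫_0^1/3 f(x) v(x) dx.
Integrate the LHS by parts once:
  ∫_0^1/3 −u'' v dx = −[u'(x) v(x)]_0^1/3 + ∫_0^1/3 u'(x) v'(x) dx.
Thus ∫_0^1/3 u'(x) v'(x) dx = ∫_0^1/3 f(x) v(x) dx + [u'(x) v(x)]_0^1/3.
Choose V so that boundary terms are either known or forced to vanish.
u has homogeneous Neumann: u'(0) = u'(1/3) = 0. So [u' v]_0^1/3 = 0·v(1/3) − 0·v(0) = 0 for any v; take V = H^1(0, 1/3).
Weak formulation: find u (satisfying any essential BC) such that ∫_0^1/3 u'(x) v'(x) dx = ∫_0^1/3 f v dx for all v ∈ V (homogeneous Neumann, so boundary terms vanish).
Substituting f(x) = cos(6*π*x), the right-hand side is ∫_0^1/3 (cos(6*π*x)) v dx.
Compatibility check (pure Neumann): taking v ≡ 1 ∈ V gives 0 = ∫_0^1/3 f dx + (0) − (0), i.e. ∫_0^1/3 f dx must equal u'(0) − u'(1/3) = 0. Indeed ∫_0^1/3 (cos(6*π*x)) dx = 0, so the data are compatible. The solution is then unique only up to an additive constant (fix it e.g. by requiring ∫_0^1/3 u dx = 0).


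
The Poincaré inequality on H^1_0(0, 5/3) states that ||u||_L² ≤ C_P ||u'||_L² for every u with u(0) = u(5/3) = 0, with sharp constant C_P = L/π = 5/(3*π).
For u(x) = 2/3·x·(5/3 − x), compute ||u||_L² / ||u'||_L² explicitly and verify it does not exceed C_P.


||u||_L² / ||u'||_L² = sqrt(10)/6 < C_P = 5/(3*π).

u(x) = 2/3·x·(5/3 − x), so u'(x) = 10/9 - 4*x/3.
u(x) = 2/3·x·(5/3 − x) vanishes at x = 0 and x = 5/3, so u ∈ H^1_0(0, 5/3). Differentiate via the product rule and integrate the resulting polynomials term by term.
  ∫_0^5/3 u² dx = ∫_0^5/3 (4*x^4/9 - 40*x^3/27 + 100*x^2/81) dx. Term by term:
    ∫_0^5/3 4*x^4/9 dx = 2500/2187;  ∫_0^5/3 -40*x^3/27 dx = -6250/2187;  ∫_0^5/3 100*x^2/81 dx = 12500/6561.
  Sum: 2500/2187 − 6250/2187 + 12500/6561 = 1250/6561.
  ∫_0^5/3 (u')² dx = ∫_0^5/3 (16*x^2/9 - 80*x/27 + 100/81) dx. Term by term:
    ∫_0^5/3 16*x^2/9 dx = 2000/729;  ∫_0^5/3 -80*x/27 dx = -1000/243;  ∫_0^5/3 100/81 dx = 500/243.
  Sum: 2000/729 − 1000/243 + 500/243 = 500/729.
∫_0^5/3 u² dx = 1250/6561, so ||u||_L² = 25*sqrt(2)/81.
∫_0^5/3 (u')² dx = 500/729, so ||u'||_L² = 10*sqrt(5)/27.
Ratio ||u||_L² / ||u'||_L² = sqrt(10)/6.
Sharp Poincaré constant on H^1_0(0, 5/3) is C_P = L/π = 5/(3*π), achieved by sin(3*π/5·x).
A polynomial bump cannot attain the sharp Poincaré constant (only the first sine eigenfunction does), so the ratio is strictly less than C_P, consistent with ||u||_L² ≤ C_P ||u'||_L².


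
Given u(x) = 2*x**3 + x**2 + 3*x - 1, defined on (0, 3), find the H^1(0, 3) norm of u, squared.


||u||_{H^1}^2 = 358653/70

The H^1 norm (squared) on an interval (0, L) is
  ||u||_{H^1}^2 = ∫_0^L u(x)^2 dx + ∫_0^L u'(x)^2 dx.
Compute u'(x) = 6*x**2 + 2*x + 3.
Then u(x)^2 = 4*x**6 + 4*x**5 + 13*x**4 + 2*x**3 + 7*x**2 - 6*x + 1 and u'(x)^2 = 36*x**4 + 24*x**3 + 40*x**2 + 12*x + 9.
Integrate each monomial from 0 to 3 using ∫_0^3 c·x^n dx = c·3^(n+1)/(n+1):
  ∫_0^3 u(x)^2 dx = ∫_0^3 (4*x^6 + 4*x^5 + 13*x^4 + 2*x^3 + 7*x^2 - 6*x + 1) dx. Term by term:
    ∫_0^3 4*x^6 dx = 8748/7;  ∫_0^3 4*x^5 dx = 486;  ∫_0^3 13*x^4 dx = 3159/5;
    ∫_0^3 2*x^3 dx = 81/2;  ∫_0^3 7*x^2 dx = 63;  ∫_0^3 -6*x dx = -27;
    ∫_0^3 1 dx = 3.
  Sum: 8748/7 + 486 + 3159/5 + 81/2 + 63 − 27 + 3 = 171291/70.
  ∫_0^3 u'(x)^2 dx = ∫_0^3 (36*x^4 + 24*x^3 + 40*x^2 + 12*x + 9) dx. Term by term:
    ∫_0^3 36*x^4 dx = 8748/5;  ∫_0^3 24*x^3 dx = 486;  ∫_0^3 40*x^2 dx = 360;
    ∫_0^3 12*x dx = 54;  ∫_0^3 9 dx = 27.
  Sum: 8748/5 + 486 + 360 + 54 + 27 = 13383/5.
Adding: ||u||_{H^1}^2 = 171291/70 + 13383/5 = 358653/70.


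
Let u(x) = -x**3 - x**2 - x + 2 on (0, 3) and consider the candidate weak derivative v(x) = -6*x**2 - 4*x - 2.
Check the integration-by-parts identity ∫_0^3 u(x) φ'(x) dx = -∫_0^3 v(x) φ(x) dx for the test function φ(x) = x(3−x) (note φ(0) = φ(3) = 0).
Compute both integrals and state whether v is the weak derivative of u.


LHS = 1089/20, RHS = 1089/10. No, v is not the weak derivative of u.

u(x) = -x**3 - x**2 - x + 2, classical derivative u'(x) = -3*x**2 - 2*x - 1.
φ(x) = x(3−x), so φ'(x) = 3 - 2*x.
Note φ(0) = φ(3) = 0, so the boundary term u·φ vanishes.
LHS = ∫_0^3 u(x) φ'(x) dx = ∫_0^3 (2*x^4 - x^3 - x^2 - 7*x + 6) dx. Term by term:
  ∫_0^3 2*x^4 dx = 486/5;  ∫_0^3 -x^3 dx = -81/4;  ∫_0^3 -x^2 dx = -9;
  ∫_0^3 -7*x dx = -63/2;  ∫_0^3 6 dx = 18.
Sum: 486/5 − 81/4 − 9 − 63/2 + 18 = 1089/20.
So LHS = 1089/20.
∫_0^3 v(x) φ(x) dx = ∫_0^3 (6*x^4 - 14*x^3 - 10*x^2 - 6*x) dx. Term by term:
  ∫_0^3 6*x^4 dx = 1458/5;  ∫_0^3 -14*x^3 dx = -567/2;  ∫_0^3 -10*x^2 dx = -90;
  ∫_0^3 -6*x dx = -27.
Sum: 1458/5 − 567/2 − 90 − 27 = -1089/10.
So RHS = -∫_0^3 v(x) φ(x) dx = 1089/10.
LHS − RHS = -1089/20 ≠ 0, so the identity fails.
(For a valid weak derivative the identity must hold for EVERY test function, in particular this one. The failure shows v is NOT the weak derivative of u.)
Correct weak derivative would be u'(x) = -3*x**2 - 2*x - 1.


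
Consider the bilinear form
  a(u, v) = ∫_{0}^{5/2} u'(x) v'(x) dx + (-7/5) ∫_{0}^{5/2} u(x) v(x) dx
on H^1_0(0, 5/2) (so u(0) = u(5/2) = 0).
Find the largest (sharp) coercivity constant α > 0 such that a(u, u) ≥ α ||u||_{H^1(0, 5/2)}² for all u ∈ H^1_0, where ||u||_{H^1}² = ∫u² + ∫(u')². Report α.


α = (-35 + 4*π^2)/(25 + 4*π^2)

Coercivity of a(·,·) on H^1_0(0, 5/2) means a(u, u) ≥ α ||u||_{H^1}² for every u ∈ H^1_0.
The interval has length L = 5/2, and Poincaré/coercivity depend only on L. Here a(u, u) = ∫(u')² + (-7/5)·∫u².
Here c = -7/5 < 0 with |c| < (π/L)² = 4*π^2/25, so coercivity still holds. The condition a(u,u) ≥ α||u||_{H^1}² reads (1−α)∫(u')² ≥ (α−c)∫u². Any admissible α is ≤ 1 (rapidly oscillating u have ∫u²/∫(u')² → 0), and α = 1 would force 0 ≥ (1−c)∫u², impossible since c < 1; so 1−α > 0. By the sharp Poincaré inequality on H^1_0 of an interval of length L, ∫(u')² ≥ (π/L)²∫u² with equality for the first sine mode sin(π(x−x₀)/L) (x₀ the left endpoint), so the inequality holds for all u iff (1−α)(π/L)² ≥ α − c, i.e. α ≤ ((π/L)² + c)/((π/L)² + 1) = (1 + c(L/π)²)/(1 + (L/π)²). (Direct route, valid since c ≤ 0: Poincaré gives c∫u² ≥ c(L/π)²∫(u')², so a(u,u) ≥ (1 + c(L/π)²)∫(u')², while ||u||_{H^1}² ≤ (1 + (L/π)²)∫(u')²; dividing yields the same α.) With (π/L)² = 4*π^2/25 and c = -7/5, the largest admissible constant is α = ((π/L)² + c)/((π/L)² + 1).
Simplifying, α = (-35 + 4*π^2)/(25 + 4*π^2).


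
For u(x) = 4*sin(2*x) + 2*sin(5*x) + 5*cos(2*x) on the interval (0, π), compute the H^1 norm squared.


||u||_{H^1(0,π)}^2 = 1000/21 + 309*π/2

u'(x) = -10*sin(2*x) + 8*cos(2*x) + 10*cos(5*x).
Expand u² and (u')² and integrate term by term on (0, π), using: for integers n ≥ 1, ∫_0^π sin²(nx) dx = ∫_0^π cos²(nx) dx = π/2; for n ≠ n', ∫_0^π sin(nx)sin(n'x) dx = ∫_0^π cos(nx)cos(n'x) dx = 0; and by product-to-sum, ∫_0^π sin(nx)cos(n'x) dx = ½∫_0^π [sin((n+n')x) + sin((n−n')x)] dx, which is 0 when n+n' is even and 2n/(n²−n'²) when n+n' is odd (it need not vanish on (0, π)).
  u² squared terms: (2)²·∫sin(5x)² dx = 4·π/2 = 2*π;  (4)²·∫sin(2x)² dx = 16·π/2 = 8*π;  (5)²·∫cos(2x)² dx = 25·π/2 = 25*π/2.
  u² cross terms: 2·(2)·(4)·∫sin(5x)·sin(2x) dx = 16·(0) = 0;  2·(2)·(5)·∫sin(5x)·cos(2x) dx = 20·(10/21) = 200/21;  2·(4)·(5)·∫sin(2x)·cos(2x) dx = 40·(0) = 0.
  So ∫_0^π u² dx = 2*π + 8*π + 25*π/2 + 0 + 200/21 + 0 = 200/21 + 45*π/2.
  (u')² squared terms: (-10)²·∫sin(2x)² dx = 100·π/2 = 50*π;  (8)²·∫cos(2x)² dx = 64·π/2 = 32*π;  (10)²·∫cos(5x)² dx = 100·π/2 = 50*π.
  (u')² cross terms: 2·(-10)·(8)·∫sin(2x)·cos(2x) dx = -160·(0) = 0;  2·(-10)·(10)·∫sin(2x)·cos(5x) dx = -200·(-4/21) = 800/21;  2·(8)·(10)·∫cos(2x)·cos(5x) dx = 160·(0) = 0.
  So ∫_0^π (u')² dx = 50*π + 32*π + 50*π + 0 + 800/21 + 0 = 800/21 + 132*π.
||u||_{H^1}^2 = (200/21 + 45*π/2) + (800/21 + 132*π) = 1000/21 + 309*π/2.


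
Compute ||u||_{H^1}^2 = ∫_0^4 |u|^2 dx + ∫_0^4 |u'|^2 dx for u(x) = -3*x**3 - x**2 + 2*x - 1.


||u||_{H^1}^2 = 867268/21

The H^1 norm (squared) on an interval (0, L) is
  ||u||_{H^1}^2 = ∫_0^L u(x)^2 dx + ∫_0^L u'(x)^2 dx.
Compute u'(x) = -9*x**2 - 2*x + 2.
Then u(x)^2 = 9*x**6 + 6*x**5 - 11*x**4 + 2*x**3 + 6*x**2 - 4*x + 1 and u'(x)^2 = 81*x**4 + 36*x**3 - 32*x**2 - 8*x + 4.
Integrate each monomial from 0 to 4 using ∫_0^4 c·x^n dx = c·4^(n+1)/(n+1):
  ∫_0^4 u(x)^2 dx = ∫_0^4 (9*x^6 + 6*x^5 - 11*x^4 + 2*x^3 + 6*x^2 - 4*x + 1) dx. Term by term:
    ∫_0^4 9*x^6 dx = 147456/7;  ∫_0^4 6*x^5 dx = 4096;  ∫_0^4 -11*x^4 dx = -11264/5;
    ∫_0^4 2*x^3 dx = 128;  ∫_0^4 6*x^2 dx = 128;  ∫_0^4 -4*x dx = -32;
    ∫_0^4 1 dx = 4.
  Sum: 147456/7 + 4096 − 11264/5 + 128 + 128 − 32 + 4 = 809772/35.
  ∫_0^4 u'(x)^2 dx = ∫_0^4 (81*x^4 + 36*x^3 - 32*x^2 - 8*x + 4) dx. Term by term:
    ∫_0^4 81*x^4 dx = 82944/5;  ∫_0^4 36*x^3 dx = 2304;  ∫_0^4 -32*x^2 dx = -2048/3;
    ∫_0^4 -8*x dx = -64;  ∫_0^4 4 dx = 16.
  Sum: 82944/5 + 2304 − 2048/3 − 64 + 16 = 272432/15.
Adding: ||u||_{H^1}^2 = 809772/35 + 272432/15 = 867268/21.


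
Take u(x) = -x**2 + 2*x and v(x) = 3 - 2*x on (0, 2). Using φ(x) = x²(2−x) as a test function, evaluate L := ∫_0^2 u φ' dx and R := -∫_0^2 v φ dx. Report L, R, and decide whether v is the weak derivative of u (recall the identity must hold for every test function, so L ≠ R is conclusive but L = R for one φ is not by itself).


LHS = 8/15, RHS = -4/5. No, v is not the weak derivative of u.

u(x) = -x**2 + 2*x, classical derivative u'(x) = 2 - 2*x.
φ(x) = x²(2−x), so φ'(x) = x*(4 - 3*x).
Note φ(0) = φ(2) = 0, so the boundary term u·φ vanishes.
LHS = ∫_0^2 u(x) φ'(x) dx = ∫_0^2 (3*x^4 - 10*x^3 + 8*x^2) dx. Term by term:
  ∫_0^2 3*x^4 dx = 96/5;  ∫_0^2 -10*x^3 dx = -40;  ∫_0^2 8*x^2 dx = 64/3.
Sum: 96/5 − 40 + 64/3 = 8/15.
So LHS = 8/15.
∫_0^2 v(x) φ(x) dx = ∫_0^2 (2*x^4 - 7*x^3 + 6*x^2) dx. Term by term:
  ∫_0^2 2*x^4 dx = 64/5;  ∫_0^2 -7*x^3 dx = -28;  ∫_0^2 6*x^2 dx = 16.
Sum: 64/5 − 28 + 16 = 4/5.
So RHS = -∫_0^2 v(x) φ(x) dx = -4/5.
LHS − RHS = 4/3 ≠ 0, so the identity fails.
(For a valid weak derivative the identity must hold for EVERY test function, in particular this one. The failure shows v is NOT the weak derivative of u.)
Correct weak derivative would be u'(x) = 2 - 2*x.


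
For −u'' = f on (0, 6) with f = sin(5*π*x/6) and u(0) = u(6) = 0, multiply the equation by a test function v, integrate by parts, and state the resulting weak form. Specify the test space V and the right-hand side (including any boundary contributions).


V = H^1_0(0, 6) (so v(0) = v(6) = 0); weak form: ∫_0^6 u'v' dx = ∫_0^6 (sin(5*π*x/6)) v dx for all v ∈ V.

Multiply both sides by a test function v and integrate from 0 to 6:
  ∫_0^6 −u''(x) v(x) dx = ∫_0^6 f(x) v(x) dx.
Integrate the LHS by parts once:
  ∫_0^6 −u'' v dx = −[u'(x) v(x)]_0^6 + ∫_0^6 u'(x) v'(x) dx.
Thus ∫_0^6 u'(x) v'(x) dx = ∫_0^6 f(x) v(x) dx + [u'(x) v(x)]_0^6.
Choose V so that boundary terms are either known or forced to vanish.
u is Dirichlet: u(0) = u(6) = 0. Let V = H^1_0(0, 6); then v(0) = v(6) = 0, and [u' v]_0^6 = 0.
Weak formulation: find u (satisfying any essential BC) such that ∫_0^6 u'(x) v'(x) dx = ∫_0^6 f v dx for all v ∈ V.
Substituting f(x) = sin(5*π*x/6), the right-hand side is ∫_0^6 (sin(5*π*x/6)) v dx.


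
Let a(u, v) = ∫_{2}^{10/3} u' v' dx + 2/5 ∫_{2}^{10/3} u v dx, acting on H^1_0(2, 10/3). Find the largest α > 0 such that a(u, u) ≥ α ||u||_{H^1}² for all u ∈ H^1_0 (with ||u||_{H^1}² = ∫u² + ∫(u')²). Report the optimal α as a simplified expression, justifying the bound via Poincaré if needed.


α = (32 + 45*π^2)/(5*(16 + 9*π^2))

Coercivity of a(·,·) on H^1_0(2, 10/3) means a(u, u) ≥ α ||u||_{H^1}² for every u ∈ H^1_0.
The interval has length L = 4/3, and Poincaré/coercivity depend only on L. Here a(u, u) = ∫(u')² + (2/5)·∫u².
Here 0 < c = 2/5 < 1. The condition a(u,u) ≥ α||u||_{H^1}² reads (1−α)∫(u')² ≥ (α−c)∫u². Any admissible α is ≤ 1 (rapidly oscillating u have ∫u²/∫(u')² → 0), and α = 1 would force 0 ≥ (1−c)∫u², impossible since c < 1; so 1−α > 0. By the sharp Poincaré inequality on H^1_0 of an interval of length L, ∫(u')² ≥ (π/L)²∫u² with equality for the first sine mode sin(π(x−x₀)/L) (x₀ the left endpoint), so the inequality holds for all u iff (1−α)(π/L)² ≥ α − c, i.e. α ≤ ((π/L)² + c)/((π/L)² + 1) = (1 + c(L/π)²)/(1 + (L/π)²). With (π/L)² = 9*π^2/16 and c = 2/5, the largest admissible constant is α = ((π/L)² + c)/((π/L)² + 1).
Simplifying, α = (32 + 45*π^2)/(5*(16 + 9*π^2)).


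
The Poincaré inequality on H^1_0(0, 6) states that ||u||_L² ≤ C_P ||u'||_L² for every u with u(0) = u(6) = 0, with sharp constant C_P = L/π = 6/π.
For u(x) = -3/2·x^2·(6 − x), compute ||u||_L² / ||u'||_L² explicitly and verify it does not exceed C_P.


||u||_L² / ||u'||_L² = 3*sqrt(14)/7 < C_P = 6/π.

u(x) = -3/2·x^2·(6 − x), so u'(x) = 9*x*(x - 4)/2.
u(x) = -3/2·x^2·(6 − x) vanishes at x = 0 and x = 6, so u ∈ H^1_0(0, 6). Differentiate via the product rule and integrate the resulting polynomials term by term.
  ∫_0^6 u² dx = ∫_0^6 (9*x^6/4 - 27*x^5 + 81*x^4) dx. Term by term:
    ∫_0^6 9*x^6/4 dx = 629856/7;  ∫_0^6 -27*x^5 dx = -209952;  ∫_0^6 81*x^4 dx = 629856/5.
  Sum: 629856/7 − 209952 + 629856/5 = 209952/35.
  ∫_0^6 (u')² dx = ∫_0^6 (81*x^4/4 - 162*x^3 + 324*x^2) dx. Term by term:
    ∫_0^6 81*x^4/4 dx = 157464/5;  ∫_0^6 -162*x^3 dx = -52488;  ∫_0^6 324*x^2 dx = 23328.
  Sum: 157464/5 − 52488 + 23328 = 11664/5.
∫_0^6 u² dx = 209952/35, so ||u||_L² = 324*sqrt(70)/35.
∫_0^6 (u')² dx = 11664/5, so ||u'||_L² = 108*sqrt(5)/5.
Ratio ||u||_L² / ||u'||_L² = 3*sqrt(14)/7.
Sharp Poincaré constant on H^1_0(0, 6) is C_P = L/π = 6/π, achieved by sin(π/6·x).
A polynomial bump cannot attain the sharp Poincaré constant (only the first sine eigenfunction does), so the ratio is strictly less than C_P, consistent with ||u||_L² ≤ C_P ||u'||_L².


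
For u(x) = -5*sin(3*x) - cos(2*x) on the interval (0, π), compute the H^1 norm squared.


||u||_{H^1(0,π)}^2 = 60 + 255*π/2

u'(x) = 2*sin(2*x) - 15*cos(3*x).
Expand u² and (u')² and integrate term by term on (0, π), using: for integers n ≥ 1, ∫_0^π sin²(nx) dx = ∫_0^π cos²(nx) dx = π/2; for n ≠ n', ∫_0^π sin(nx)sin(n'x) dx = ∫_0^π cos(nx)cos(n'x) dx = 0; and by product-to-sum, ∫_0^π sin(nx)cos(n'x) dx = ½∫_0^π [sin((n+n')x) + sin((n−n')x)] dx, which is 0 when n+n' is even and 2n/(n²−n'²) when n+n' is odd (it need not vanish on (0, π)).
  u² squared terms: (-1)²·∫cos(2x)² dx = 1·π/2 = π/2;  (-5)²·∫sin(3x)² dx = 25·π/2 = 25*π/2.
  u² cross terms: 2·(-1)·(-5)·∫cos(2x)·sin(3x) dx = 10·(6/5) = 12.
  So ∫_0^π u² dx = π/2 + 25*π/2 + 12 = 12 + 13*π.
  (u')² squared terms: (-15)²·∫cos(3x)² dx = 225·π/2 = 225*π/2;  (2)²·∫sin(2x)² dx = 4·π/2 = 2*π.
  (u')² cross terms: 2·(-15)·(2)·∫cos(3x)·sin(2x) dx = -60·(-4/5) = 48.
  So ∫_0^π (u')² dx = 225*π/2 + 2*π + 48 = 48 + 229*π/2.
||u||_{H^1}^2 = (12 + 13*π) + (48 + 229*π/2) = 60 + 255*π/2.


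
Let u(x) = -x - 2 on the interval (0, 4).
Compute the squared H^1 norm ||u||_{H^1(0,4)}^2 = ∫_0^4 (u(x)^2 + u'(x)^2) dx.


||u||_{H^1}^2 = 220/3

The H^1 norm (squared) on an interval (0, L) is
  ||u||_{H^1}^2 = ∫_0^L u(x)^2 dx + ∫_0^L u'(x)^2 dx.
Compute u'(x) = -1.
Then u(x)^2 = x**2 + 4*x + 4 and u'(x)^2 = 1.
Integrate each monomial from 0 to 4 using ∫_0^4 c·x^n dx = c·4^(n+1)/(n+1):
  ∫_0^4 u(x)^2 dx = ∫_0^4 (x^2 + 4*x + 4) dx. Term by term:
    ∫_0^4 x^2 dx = 64/3;  ∫_0^4 4*x dx = 32;  ∫_0^4 4 dx = 16.
  Sum: 64/3 + 32 + 16 = 208/3.
  ∫_0^4 u'(x)^2 dx = ∫_0^4 (1) dx. Term by term:
    ∫_0^4 1 dx = 4.
Adding: ||u||_{H^1}^2 = 208/3 + 4 = 220/3.


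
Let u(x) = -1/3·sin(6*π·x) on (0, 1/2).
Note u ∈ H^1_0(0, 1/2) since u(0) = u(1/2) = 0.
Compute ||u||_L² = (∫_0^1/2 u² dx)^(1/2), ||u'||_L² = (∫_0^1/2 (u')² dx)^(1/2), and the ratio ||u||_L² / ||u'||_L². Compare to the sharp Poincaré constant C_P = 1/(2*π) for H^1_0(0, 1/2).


||u||_L² / ||u'||_L² = 1/(6*π) < C_P = 1/(2*π).

u(x) = -1/3·sin(6*π·x), so u'(x) = -2*π*cos(6*π*x).
Writing u(x) = A·sin(kπx/L) with A = -1/3 and k = 3, use ∫_0^L sin²(kπx/L) dx = L/2 and ∫_0^L cos²(kπx/L) dx = L/2.
u² = 1/9·sin²(6*π·x) and (u')² = 4*π^2·cos²(6*π·x), and each of sin², cos² integrates to L/2 = 1/4 over (0, 1/2).
∫_0^1/2 u² dx = 1/36, so ||u||_L² = 1/6.
∫_0^1/2 (u')² dx = π^2, so ||u'||_L² = π.
Ratio ||u||_L² / ||u'||_L² = 1/(6*π).
Sharp Poincaré constant on H^1_0(0, 1/2) is C_P = L/π = 1/(2*π), achieved by sin(2*π·x).
This is the k = 3 harmonic; the ratio L/(kπ) is strictly less than C_P = L/π, consistent with the sharp inequality ||u||_L² ≤ C_P ||u'||_L².


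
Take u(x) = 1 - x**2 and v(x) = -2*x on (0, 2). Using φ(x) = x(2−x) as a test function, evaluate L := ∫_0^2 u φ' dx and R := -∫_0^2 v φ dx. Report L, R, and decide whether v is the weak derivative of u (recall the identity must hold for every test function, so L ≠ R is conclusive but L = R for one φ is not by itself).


LHS = 8/3, RHS = 8/3. Yes, v = u' weakly.

u(x) = 1 - x**2, classical derivative u'(x) = -2*x.
φ(x) = x(2−x), so φ'(x) = 2 - 2*x.
Note φ(0) = φ(2) = 0, so the boundary term u·φ vanishes.
LHS = ∫_0^2 u(x) φ'(x) dx = ∫_0^2 (2*x^3 - 2*x^2 - 2*x + 2) dx. Term by term:
  ∫_0^2 2*x^3 dx = 8;  ∫_0^2 -2*x^2 dx = -16/3;  ∫_0^2 -2*x dx = -4;
  ∫_0^2 2 dx = 4.
Sum: 8 − 16/3 − 4 + 4 = 8/3.
So LHS = 8/3.
∫_0^2 v(x) φ(x) dx = ∫_0^2 (2*x^3 - 4*x^2) dx. Term by term:
  ∫_0^2 2*x^3 dx = 8;  ∫_0^2 -4*x^2 dx = -32/3.
Sum: 8 − 32/3 = -8/3.
So RHS = -∫_0^2 v(x) φ(x) dx = 8/3.
LHS = RHS, so the identity holds for this test φ.
Moreover u is smooth here and v(x) = u'(x) = -2*x pointwise, so the identity holds for every test function. Hence v is the weak derivative of u.


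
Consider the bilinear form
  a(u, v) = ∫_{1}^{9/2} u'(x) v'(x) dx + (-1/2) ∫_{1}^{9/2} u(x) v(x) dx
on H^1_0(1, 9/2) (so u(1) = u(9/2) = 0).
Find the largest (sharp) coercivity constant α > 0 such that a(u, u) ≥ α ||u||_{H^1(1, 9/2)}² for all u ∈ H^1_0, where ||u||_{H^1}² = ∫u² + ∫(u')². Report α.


α = (-49 + 8*π^2)/(2*(4*π^2 + 49))

Coercivity of a(·,·) on H^1_0(1, 9/2) means a(u, u) ≥ α ||u||_{H^1}² for every u ∈ H^1_0.
The interval has length L = 7/2, and Poincaré/coercivity depend only on L. Here a(u, u) = ∫(u')² + (-1/2)·∫u².
Here c = -1/2 < 0 with |c| < (π/L)² = 4*π^2/49, so coercivity still holds. The condition a(u,u) ≥ α||u||_{H^1}² reads (1−α)∫(u')² ≥ (α−c)∫u². Any admissible α is ≤ 1 (rapidly oscillating u have ∫u²/∫(u')² → 0), and α = 1 would force 0 ≥ (1−c)∫u², impossible since c < 1; so 1−α > 0. By the sharp Poincaré inequality on H^1_0 of an interval of length L, ∫(u')² ≥ (π/L)²∫u² with equality for the first sine mode sin(π(x−x₀)/L) (x₀ the left endpoint), so the inequality holds for all u iff (1−α)(π/L)² ≥ α − c, i.e. α ≤ ((π/L)² + c)/((π/L)² + 1) = (1 + c(L/π)²)/(1 + (L/π)²). (Direct route, valid since c ≤ 0: Poincaré gives c∫u² ≥ c(L/π)²∫(u')², so a(u,u) ≥ (1 + c(L/π)²)∫(u')², while ||u||_{H^1}² ≤ (1 + (L/π)²)∫(u')²; dividing yields the same α.) With (π/L)² = 4*π^2/49 and c = -1/2, the largest admissible constant is α = ((π/L)² + c)/((π/L)² + 1).
Simplifying, α = (-49 + 8*π^2)/(2*(4*π^2 + 49)).


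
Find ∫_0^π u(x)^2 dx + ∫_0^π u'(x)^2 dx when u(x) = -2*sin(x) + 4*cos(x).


||u||_{H^1(0,π)}^2 = 20*π

u'(x) = -4*sin(x) - 2*cos(x).
Expand u² and (u')² and integrate term by term on (0, π), using: for integers n ≥ 1, ∫_0^π sin²(nx) dx = ∫_0^π cos²(nx) dx = π/2; for n ≠ n', ∫_0^π sin(nx)sin(n'x) dx = ∫_0^π cos(nx)cos(n'x) dx = 0; and by product-to-sum, ∫_0^π sin(nx)cos(n'x) dx = ½∫_0^π [sin((n+n')x) + sin((n−n')x)] dx, which is 0 when n+n' is even and 2n/(n²−n'²) when n+n' is odd (it need not vanish on (0, π)).
  u² squared terms: (-2)²·∫sin(x)² dx = 4·π/2 = 2*π;  (4)²·∫cos(x)² dx = 16·π/2 = 8*π.
  u² cross terms: 2·(-2)·(4)·∫sin(x)·cos(x) dx = -16·(0) = 0.
  So ∫_0^π u² dx = 2*π + 8*π + 0 = 10*π.
  (u')² squared terms: (-4)²·∫sin(x)² dx = 16·π/2 = 8*π;  (-2)²·∫cos(x)² dx = 4·π/2 = 2*π.
  (u')² cross terms: 2·(-4)·(-2)·∫sin(x)·cos(x) dx = 16·(0) = 0.
  So ∫_0^π (u')² dx = 8*π + 2*π + 0 = 10*π.
||u||_{H^1}^2 = (10*π) + (10*π) = 20*π.


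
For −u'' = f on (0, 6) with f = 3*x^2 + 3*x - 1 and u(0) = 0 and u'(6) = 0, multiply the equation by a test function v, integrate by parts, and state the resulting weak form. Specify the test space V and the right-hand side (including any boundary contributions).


V = {v ∈ H^1(0, 6) : v(0) = 0} (test functions vanish at x = 0 where u is specified); weak form: ∫_0^6 u'v' dx = ∫_0^6 (3*x^2 + 3*x - 1) v dx for all v ∈ V.

Multiply both sides by a test function v and integrate from 0 to 6:
  ∫_0^6 −u''(x) v(x) dx = ∫_0^6 f(x) v(x) dx.
Integrate the LHS by parts once:
  ∫_0^6 −u'' v dx = −[u'(x) v(x)]_0^6 + ∫_0^6 u'(x) v'(x) dx.
Thus ∫_0^6 u'(x) v'(x) dx = ∫_0^6 f(x) v(x) dx + [u'(x) v(x)]_0^6.
Choose V so that boundary terms are either known or forced to vanish.
Mixed BC: u(0) = 0 (Dirichlet) and u'(6) = 0 (Neumann). Define V = {v ∈ H^1(0, 6) : v(0) = 0}. Then [u' v]_0^6 = u'(6)·v(6) − u'(0)·0 = 0.
Weak formulation: find u (satisfying any essential BC) such that ∫_0^6 u'(x) v'(x) dx = ∫_0^6 f v dx for all v ∈ V (Dirichlet at 0 absorbed into V; the Neumann datum at x = 6 is zero, so no boundary term remains).
Substituting f(x) = 3*x^2 + 3*x - 1, the right-hand side is ∫_0^6 (3*x^2 + 3*x - 1) v dx.


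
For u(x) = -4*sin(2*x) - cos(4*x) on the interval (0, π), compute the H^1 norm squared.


||u||_{H^1(0,π)}^2 = 97*π/2

u'(x) = 4*sin(4*x) - 8*cos(2*x).
Expand u² and (u')² and integrate term by term on (0, π), using: for integers n ≥ 1, ∫_0^π sin²(nx) dx = ∫_0^π cos²(nx) dx = π/2; for n ≠ n', ∫_0^π sin(nx)sin(n'x) dx = ∫_0^π cos(nx)cos(n'x) dx = 0; and by product-to-sum, ∫_0^π sin(nx)cos(n'x) dx = ½∫_0^π [sin((n+n')x) + sin((n−n')x)] dx, which is 0 when n+n' is even and 2n/(n²−n'²) when n+n' is odd (it need not vanish on (0, π)).
  u² squared terms: (-1)²·∫cos(4x)² dx = 1·π/2 = π/2;  (-4)²·∫sin(2x)² dx = 16·π/2 = 8*π.
  u² cross terms: 2·(-1)·(-4)·∫cos(4x)·sin(2x) dx = 8·(0) = 0.
  So ∫_0^π u² dx = π/2 + 8*π + 0 = 17*π/2.
  (u')² squared terms: (-8)²·∫cos(2x)² dx = 64·π/2 = 32*π;  (4)²·∫sin(4x)² dx = 16·π/2 = 8*π.
  (u')² cross terms: 2·(-8)·(4)·∫cos(2x)·sin(4x) dx = -64·(0) = 0.
  So ∫_0^π (u')² dx = 32*π + 8*π + 0 = 40*π.
||u||_{H^1}^2 = (17*π/2) + (40*π) = 97*π/2.


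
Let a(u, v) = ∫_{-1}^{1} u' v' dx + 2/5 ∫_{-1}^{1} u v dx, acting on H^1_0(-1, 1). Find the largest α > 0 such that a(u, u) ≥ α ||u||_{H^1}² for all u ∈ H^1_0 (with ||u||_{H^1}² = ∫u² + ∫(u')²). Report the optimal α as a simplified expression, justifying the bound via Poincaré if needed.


α = (8/5 + π^2)/(4 + π^2)

Coercivity of a(·,·) on H^1_0(-1, 1) means a(u, u) ≥ α ||u||_{H^1}² for every u ∈ H^1_0.
The interval has length L = 2, and Poincaré/coercivity depend only on L. Here a(u, u) = ∫(u')² + (2/5)·∫u².
Here 0 < c = 2/5 < 1. The condition a(u,u) ≥ α||u||_{H^1}² reads (1−α)∫(u')² ≥ (α−c)∫u². Any admissible α is ≤ 1 (rapidly oscillating u have ∫u²/∫(u')² → 0), and α = 1 would force 0 ≥ (1−c)∫u², impossible since c < 1; so 1−α > 0. By the sharp Poincaré inequality on H^1_0 of an interval of length L, ∫(u')² ≥ (π/L)²∫u² with equality for the first sine mode sin(π(x−x₀)/L) (x₀ the left endpoint), so the inequality holds for all u iff (1−α)(π/L)² ≥ α − c, i.e. α ≤ ((π/L)² + c)/((π/L)² + 1) = (1 + c(L/π)²)/(1 + (L/π)²). With (π/L)² = π^2/4 and c = 2/5, the largest admissible constant is α = ((π/L)² + c)/((π/L)² + 1).
Simplifying, α = (8/5 + π^2)/(4 + π^2).


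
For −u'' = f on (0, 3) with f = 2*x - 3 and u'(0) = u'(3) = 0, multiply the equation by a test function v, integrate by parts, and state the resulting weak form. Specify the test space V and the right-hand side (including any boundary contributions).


V = H^1(0, 3) (no boundary constraint on v; u is determined up to an additive constant); weak form: ∫_0^3 u'v' dx = ∫_0^3 (2*x - 3) v dx for all v ∈ V.

Multiply both sides by a test function v and integrate from 0 to 3:
  ∫_0^3 −u''(x) v(x) dx = ∫_0^3 f(x) v(x) dx.
Integrate the LHS by parts once:
  ∫_0^3 −u'' v dx = −[u'(x) v(x)]_0^3 + ∫_0^3 u'(x) v'(x) dx.
Thus ∫_0^3 u'(x) v'(x) dx = ∫_0^3 f(x) v(x) dx + [u'(x) v(x)]_0^3.
Choose V so that boundary terms are either known or forced to vanish.
u has homogeneous Neumann: u'(0) = u'(3) = 0. So [u' v]_0^3 = 0·v(3) − 0·v(0) = 0 for any v; take V = H^1(0, 3).
Weak formulation: find u (satisfying any essential BC) such that ∫_0^3 u'(x) v'(x) dx = ∫_0^3 f v dx for all v ∈ V (homogeneous Neumann, so boundary terms vanish).
Substituting f(x) = 2*x - 3, the right-hand side is ∫_0^3 (2*x - 3) v dx.
Compatibility check (pure Neumann): taking v ≡ 1 ∈ V gives 0 = ∫_0^3 f dx + (0) − (0), i.e. ∫_0^3 f dx must equal u'(0) − u'(3) = 0. Indeed ∫_0^3 (2*x - 3) dx = 0, so the data are compatible. The solution is then unique only up to an additive constant (fix it e.g. by requiring ∫_0^3 u dx = 0).


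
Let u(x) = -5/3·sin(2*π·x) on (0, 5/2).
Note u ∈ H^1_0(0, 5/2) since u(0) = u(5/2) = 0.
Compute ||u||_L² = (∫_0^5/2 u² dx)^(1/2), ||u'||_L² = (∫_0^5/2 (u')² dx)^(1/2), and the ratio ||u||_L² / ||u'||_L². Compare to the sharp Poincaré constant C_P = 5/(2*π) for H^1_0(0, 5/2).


||u||_L² / ||u'||_L² = 1/(2*π) < C_P = 5/(2*π).

u(x) = -5/3·sin(2*π·x), so u'(x) = -10*π*cos(2*π*x)/3.
Writing u(x) = A·sin(kπx/L) with A = -5/3 and k = 5, use ∫_0^L sin²(kπx/L) dx = L/2 and ∫_0^L cos²(kπx/L) dx = L/2.
u² = 25/9·sin²(2*π·x) and (u')² = 100*π^2/9·cos²(2*π·x), and each of sin², cos² integrates to L/2 = 5/4 over (0, 5/2).
∫_0^5/2 u² dx = 125/36, so ||u||_L² = 5*sqrt(5)/6.
∫_0^5/2 (u')² dx = 125*π^2/9, so ||u'||_L² = 5*sqrt(5)*π/3.
Ratio ||u||_L² / ||u'||_L² = 1/(2*π).
Sharp Poincaré constant on H^1_0(0, 5/2) is C_P = L/π = 5/(2*π), achieved by sin(2*π/5·x).
This is the k = 5 harmonic; the ratio L/(kπ) is strictly less than C_P = L/π, consistent with the sharp inequality ||u||_L² ≤ C_P ||u'||_L².


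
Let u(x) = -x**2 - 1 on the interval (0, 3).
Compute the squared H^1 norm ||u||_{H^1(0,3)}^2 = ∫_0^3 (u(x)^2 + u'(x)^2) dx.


||u||_{H^1}^2 = 528/5

The H^1 norm (squared) on an interval (0, L) is
  ||u||_{H^1}^2 = ∫_0^L u(x)^2 dx + ∫_0^L u'(x)^2 dx.
Compute u'(x) = -2*x.
Then u(x)^2 = x**4 + 2*x**2 + 1 and u'(x)^2 = 4*x**2.
Integrate each monomial from 0 to 3 using ∫_0^3 c·x^n dx = c·3^(n+1)/(n+1):
  ∫_0^3 u(x)^2 dx = ∫_0^3 (x^4 + 2*x^2 + 1) dx. Term by term:
    ∫_0^3 x^4 dx = 243/5;  ∫_0^3 2*x^2 dx = 18;  ∫_0^3 1 dx = 3.
  Sum: 243/5 + 18 + 3 = 348/5.
  ∫_0^3 u'(x)^2 dx = ∫_0^3 (4*x^2) dx. Term by term:
    ∫_0^3 4*x^2 dx = 36.
Adding: ||u||_{H^1}^2 = 348/5 + 36 = 528/5.


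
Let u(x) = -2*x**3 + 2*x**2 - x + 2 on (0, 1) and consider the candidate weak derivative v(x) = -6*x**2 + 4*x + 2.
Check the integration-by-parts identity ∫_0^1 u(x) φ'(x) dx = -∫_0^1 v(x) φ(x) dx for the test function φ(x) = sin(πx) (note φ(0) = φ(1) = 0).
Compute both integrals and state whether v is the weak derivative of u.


LHS = -24/π^3 + 4/π, RHS = -24/π^3 - 2/π. No, v is not the weak derivative of u.

u(x) = -2*x**3 + 2*x**2 - x + 2, classical derivative u'(x) = -6*x**2 + 4*x - 1.
φ(x) = sin(πx), so φ'(x) = π*cos(π*x).
Note φ(0) = φ(1) = 0, so the boundary term u·φ vanishes.
LHS = ∫_0^1 u(x) φ'(x) dx = ∫_0^1 (-2*π*x^3*cos(π*x) + 2*π*x^2*cos(π*x) - π*x*cos(π*x) + 2*π*cos(π*x)) dx. Term by term:
  ∫_0^1 2*π*cos(π*x) dx = 0;  ∫_0^1 -π*x*cos(π*x) dx = 2/π;  ∫_0^1 -2*π*x^3*cos(π*x) dx = -24/π^3 + 6/π;
  ∫_0^1 2*π*x^2*cos(π*x) dx = -4/π.
Sum: 0 + 2/π + -24/π^3 + 6/π − 4/π = -24/π^3 + 4/π.
So LHS = -24/π^3 + 4/π.
∫_0^1 v(x) φ(x) dx = ∫_0^1 (-6*x^2*sin(π*x) + 4*x*sin(π*x) + 2*sin(π*x)) dx. Term by term:
  ∫_0^1 2*sin(π*x) dx = 4/π;  ∫_0^1 -6*x^2*sin(π*x) dx = -6/π + 24/π^3;  ∫_0^1 4*x*sin(π*x) dx = 4/π.
Sum: 4/π + -6/π + 24/π^3 + 4/π = 2/π + 24/π^3.
So RHS = -∫_0^1 v(x) φ(x) dx = -24/π^3 - 2/π.
LHS − RHS = 6/π ≠ 0, so the identity fails.
(For a valid weak derivative the identity must hold for EVERY test function, in particular this one. The failure shows v is NOT the weak derivative of u.)
Correct weak derivative would be u'(x) = -6*x**2 + 4*x - 1.
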